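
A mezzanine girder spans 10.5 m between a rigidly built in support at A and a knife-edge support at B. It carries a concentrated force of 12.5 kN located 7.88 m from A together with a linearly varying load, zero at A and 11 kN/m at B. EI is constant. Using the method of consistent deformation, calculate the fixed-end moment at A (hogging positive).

M_A = 86.1 kN·m

Choose R_B as the redundant. The primary structure is the cantilever fixed at A.
Downward deflection at the released point B due to the loads:
  point load 12.5 at a = 7.88: Pa²(3L − a)/(6EI) = 3056/EI
  triangular load, peak 11 at the free end: 11w₀L⁴/(120EI) = 12256/EI
  δ_0 = 15312/EI
Tip deflection under a unit load at B: L³/(3EI) = 385.9/EI.
The prop prevents deflection at B: R_B = δ_0/δ_{BB} = 15312/385.9 = 39.68 kN.
Moment equilibrium about A: M_A = Σ(load moments about A) − R_B·L = 502.8 − 39.68×10.5 = 86.1 kN·m.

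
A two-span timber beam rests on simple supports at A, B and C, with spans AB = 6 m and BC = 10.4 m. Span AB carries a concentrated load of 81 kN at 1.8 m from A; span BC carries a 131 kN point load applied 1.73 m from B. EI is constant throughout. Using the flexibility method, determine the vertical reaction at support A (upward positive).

Insert a hinge at B; M_B is the redundant, and each span becomes simply supported.
Discontinuity in slope at B on the released structure — sum the simple-span end rotations:
  span AB: point load 81 at a = 1.8: Pab(L + a)/(6LEI) = 132.7/EI
  span BC: point load 131 at a = 1.73: Pab(L + b)/(6LEI) = 600.5/EI
  relative rotation θ_0 = (132.7 + 600.5)/EI = 733.2/EI
A unit hogging moment at B produces rotation L₁/(3EI) + L₂/(3EI) = 5.467/EI.
Slope continuity at B: θ_0 = M_B·5.467/EI, so M_B = 733.2/5.467 = 134.1 kN·m (hogging).
Span AB, ΣM about A with M_B applied at B: R_B^{AB}·6 = 145.8 + 134.1, so R_B^{AB} = 46.65 kN and R_A = 81 − 46.65 = 34.35 kN.

R_A = 34.35 kN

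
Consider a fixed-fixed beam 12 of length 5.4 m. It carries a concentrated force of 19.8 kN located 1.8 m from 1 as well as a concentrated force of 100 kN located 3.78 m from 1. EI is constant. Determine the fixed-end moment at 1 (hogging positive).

Take the two fixed-end moments M_1, M_2 as redundants; the released structure is the simple span 12.
Simple-span end rotations at 1 and 2 under the given loads:
  at 1: point load 19.8 at a = 1.8: Pab(L + b)/(6LEI) = 35.64/EI
  at 2: point load 19.8 at a = 1.8: Pab(L + a)/(6LEI) = 28.51/EI
  at 1: point load 100 at a = 3.78: Pab(L + b)/(6LEI) = 132.7/EI
  at 2: point load 100 at a = 3.78: Pab(L + a)/(6LEI) = 173.5/EI
  θ_10 = 168.3/EI,  θ_20 = 202/EI
Flexibility coefficients: a unit moment at one end gives L/(3EI) there and L/(6EI) at the far end, so f₁₁ = f₂₂ = 1.8/EI and f₁₂ = f₂₁ = 0.9/EI.
Compatibility — zero rotation at each built-in end:
  1.8 M_1 + 0.9 M_2 = 168.3
  0.9 M_1 + 1.8 M_2 = 202
Solving the pair gives M_1 = 49.86 kN·m and M_2 = 87.3 kN·m (hogging).

M_1 = 49.86 kN·m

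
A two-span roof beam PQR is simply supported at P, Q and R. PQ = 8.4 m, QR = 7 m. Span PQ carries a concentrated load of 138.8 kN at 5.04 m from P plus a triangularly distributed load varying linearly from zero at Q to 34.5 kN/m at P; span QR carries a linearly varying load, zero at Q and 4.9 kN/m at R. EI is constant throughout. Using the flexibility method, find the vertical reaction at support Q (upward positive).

Insert a hinge at Q; M_Q is the redundant, and each span becomes simply supported.
Discontinuity in slope at Q on the released structure — sum the simple-span end rotations:
  span PQ: point load 138.8 at a = 5.04: Pab(L + a)/(6LEI) = 626.8/EI
  span PQ: triangular load, peak 34.5: 7w₀L³/(360EI) = 397.6/EI
  span QR: triangular load, peak 4.9: 7w₀L³/(360EI) = 32.68/EI
  relative rotation θ_0 = (1024 + 32.68)/EI = 1057/EI
A unit hogging moment at Q produces rotation L₁/(3EI) + L₂/(3EI) = 5.133/EI.
Compatibility: M_Q·(L₁+L₂)/(3EI) = θ_0, giving M_Q = 205.9 kN·m (hogging).
Span PQ, ΣM about P with M_Q applied at Q: R_Q^{PQ}·8.4 = 1105 + 205.9, so R_Q^{PQ} = 156.1 kN and R_P = 283.7 − 156.1 = 127.6 kN.
Span QR, ΣM about R: R_Q^{QR}·7 = 40.02 + 205.9, so R_Q^{QR} = 35.13 kN and R_R = 17.15 − 35.13 = -17.98 kN.
R_Q = 156.1 + 35.13 = 191.2 kN.

R_Q = 191.2 kN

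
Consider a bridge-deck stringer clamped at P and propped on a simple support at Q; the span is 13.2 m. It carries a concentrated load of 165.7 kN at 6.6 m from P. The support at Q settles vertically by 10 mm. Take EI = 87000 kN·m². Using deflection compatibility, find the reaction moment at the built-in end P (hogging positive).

M_P = 425.1 kN·m

Choose R_Q as the redundant. The primary structure is the cantilever fixed at P.
Deflection at Q on the released cantilever, summing each load's contribution:
  point load 165.7 at a = 6.6: Pa²(3L − a)/(6EI) = 39698/EI
Flexibility coefficient — unit upward force at Q: δ_{QQ} = L³/(3EI) = 766.7/EI.
With EI = 87000 kN·m²: δ_0 = 0.4563 m and δ_{QQ} = 0.008812 m/kN.
Compatibility — the beam at Q must follow the support down by 0.01 m: δ_0 − R_Q·δ_{QQ} = 0.01, so R_Q = (0.4563 − 0.01)/0.008812 = 50.65 kN.
Moment equilibrium about P: M_P = Σ(load moments about P) − R_Q·L = 1094 − 50.65×13.2 = 425.1 kN·m.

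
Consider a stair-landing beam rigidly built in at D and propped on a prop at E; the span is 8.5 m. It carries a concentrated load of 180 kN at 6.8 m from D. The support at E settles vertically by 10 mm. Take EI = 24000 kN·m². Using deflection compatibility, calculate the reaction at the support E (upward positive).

Take the reaction at E as the redundant and release it; the primary structure is a cantilever fixed at D.
Primary-structure tip deflection at E by superposition:
  point load 180 at a = 6.8: Pa²(3L − a)/(6EI) = 25941/EI
Tip deflection under a unit load at E: L³/(3EI) = 204.7/EI.
With EI = 24000 kN·m²: δ_0 = 1.0809 m and δ_{EE} = 0.00853 m/kN.
Compatibility — the beam at E must follow the support down by 0.01 m: δ_0 − R_E·δ_{EE} = 0.01, so R_E = (1.0809 − 0.01)/0.00853 = 125.5 kN.

R_E = 125.5 kN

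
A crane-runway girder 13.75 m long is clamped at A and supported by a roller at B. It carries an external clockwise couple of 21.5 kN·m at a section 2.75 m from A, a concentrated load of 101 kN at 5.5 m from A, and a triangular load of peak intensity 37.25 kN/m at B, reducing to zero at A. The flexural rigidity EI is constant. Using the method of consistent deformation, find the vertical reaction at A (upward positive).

R_A = 194.4 kN

Remove the prop at B; the released (primary) structure is a cantilever built in at A.
Free-end deflection of the primary structure under the applied loading (downward +):
  clockwise couple 21.5 at a = 2.75: M₀a(2L − a)/(2EI) = 731.7/EI
  point load 101 at a = 5.5: Pa²(3L − a)/(6EI) = 18204/EI
  triangular load, peak 37.25 at the free end: 11w₀L⁴/(120EI) = 122053/EI
  δ_0 = 140989/EI
Tip deflection under a unit load at B: L³/(3EI) = 866.5/EI.
Compatibility at B: δ_0 − R_B·δ_{BB} = 0, so R_B = 140989/866.5 = 162.7 kN.
Vertical equilibrium: R_A = ΣP − R_B = 357.1 − 162.7 = 194.4 kN.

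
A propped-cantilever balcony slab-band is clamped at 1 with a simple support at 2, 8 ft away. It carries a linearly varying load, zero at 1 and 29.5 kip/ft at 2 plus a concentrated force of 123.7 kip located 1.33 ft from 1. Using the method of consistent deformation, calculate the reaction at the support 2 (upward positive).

Choose R_2 as the redundant. The primary structure is the cantilever fixed at 1.
Free-end deflection of the primary structure under the applied loading (downward +):
  triangular load, peak 29.5 at the free end: 11w₀L⁴/(120EI) = 11076/EI
  point load 123.7 at a = 1.33: Pa²(3L − a)/(6EI) = 826.7/EI
  δ_0 = 11903/EI
Tip deflection under a unit load at 2: L³/(3EI) = 170.7/EI.
The prop prevents deflection at 2: R_2 = δ_0/δ_{22} = 11903/170.7 = 69.74 kip.

R_2 = 69.74 kip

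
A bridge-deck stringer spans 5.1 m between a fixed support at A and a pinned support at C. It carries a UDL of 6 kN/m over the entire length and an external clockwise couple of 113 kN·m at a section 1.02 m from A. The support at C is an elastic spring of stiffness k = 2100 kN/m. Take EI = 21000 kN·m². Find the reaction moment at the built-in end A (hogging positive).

Release the roller at C. Primary structure: cantilever fixed at A.
Primary-structure tip deflection at C by superposition:
  UDL 6: wL⁴/(8EI) = 507.4/EI
  clockwise couple 113 at a = 1.02: M₀a(2L − a)/(2EI) = 529/EI
  δ_0 = 1036/EI
Flexibility coefficient — unit upward force at C: δ_{CC} = L³/(3EI) = 44.22/EI.
With EI = 21000 kN·m²: δ_0 = 0.049354 m and δ_{CC} = 0.002106 m/kN.
Compatibility — the spring shortens by R_C/k under the reaction it provides: δ_0 − R_C·δ_{CC} = R_C/k. With 1/k = 0.000476 m/kN, R_C = δ_0 / (δ_{CC} + 1/k) = 0.049354 / (0.002106 + 0.000476) = 19.12 kN.
Moment equilibrium about A: M_A = Σ(load moments about A) − R_C·L = 191 − 19.12×5.1 = 93.54 kN·m.

M_A = 93.54 kN·m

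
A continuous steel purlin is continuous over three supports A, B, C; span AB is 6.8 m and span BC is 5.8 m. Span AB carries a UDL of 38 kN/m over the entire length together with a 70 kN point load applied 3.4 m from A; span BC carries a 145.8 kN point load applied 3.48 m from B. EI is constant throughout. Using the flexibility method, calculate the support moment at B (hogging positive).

Insert a hinge at B; M_B is the redundant, and each span becomes simply supported.
Rotations at B on the released spans (each span's end-slope, ×1/EI):
  span AB: UDL 38: wL³/(24EI) = 497.9/EI
  span AB: point load 70 at a = 3.4: Pab(L + a)/(6LEI) = 202.3/EI
  span BC: point load 145.8 at a = 3.48: Pab(L + b)/(6LEI) = 274.7/EI
  relative rotation θ_0 = (700.2 + 274.7)/EI = 974.8/EI
A unit hogging moment at B produces rotation L₁/(3EI) + L₂/(3EI) = 4.2/EI.
Compatibility: M_B·(L₁+L₂)/(3EI) = θ_0, giving M_B = 232.1 kN·m (hogging).

M_B = 232.1 kN·m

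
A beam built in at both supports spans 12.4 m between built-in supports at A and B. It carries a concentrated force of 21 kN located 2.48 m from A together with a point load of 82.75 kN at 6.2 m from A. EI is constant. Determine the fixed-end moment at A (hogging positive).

Release both end moments; the primary structure is a simply-supported span AB with redundants M_A and M_B.
Simple-span end rotations at A and B under the given loads:
  at A: point load 21 at a = 2.48: Pab(L + b)/(6LEI) = 155/EI
  at B: point load 21 at a = 2.48: Pab(L + a)/(6LEI) = 103.3/EI
  at A: point load 82.75 at a = 6.2: Pab(L + b)/(6LEI) = 795.2/EI
  at B: point load 82.75 at a = 6.2: Pab(L + a)/(6LEI) = 795.2/EI
  θ_A0 = 950.2/EI,  θ_B0 = 898.6/EI
Flexibility coefficients: a unit moment at one end gives L/(3EI) there and L/(6EI) at the far end, so f₁₁ = f₂₂ = 4.133/EI and f₁₂ = f₂₁ = 2.067/EI.
Compatibility — zero rotation at each built-in end:
  4.133 M_A + 2.067 M_B = 950.2
  2.067 M_A + 4.133 M_B = 898.6
Solving the pair gives M_A = 161.6 kN·m and M_B = 136.6 kN·m (hogging).

M_A = 161.6 kN·m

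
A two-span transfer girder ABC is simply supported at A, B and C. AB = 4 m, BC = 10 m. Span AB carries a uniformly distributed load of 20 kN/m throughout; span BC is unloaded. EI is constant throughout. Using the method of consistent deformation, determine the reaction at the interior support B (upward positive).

R_B = 44 kN

Insert a hinge at B; M_B is the redundant, and each span becomes simply supported.
Rotations at B on the released spans (each span's end-slope, ×1/EI):
  span AB: UDL 20: wL³/(24EI) = 53.33/EI
  relative rotation θ_0 = (53.33 + 0)/EI = 53.33/EI
A unit hogging moment at B produces rotation L₁/(3EI) + L₂/(3EI) = 4.667/EI.
Slope continuity at B: θ_0 = M_B·4.667/EI, so M_B = 53.33/4.667 = 11.43 kN·m (hogging).
Span AB, ΣM about A with M_B applied at B: R_B^{AB}·4 = 160 + 11.43, so R_B^{AB} = 42.86 kN and R_A = 80 − 42.86 = 37.14 kN.
Span BC, ΣM about C: R_B^{BC}·10 = 0 + 11.43, so R_B^{BC} = 1.143 kN and R_C = 0 − 1.143 = -1.143 kN.
R_B = 42.86 + 1.143 = 44 kN.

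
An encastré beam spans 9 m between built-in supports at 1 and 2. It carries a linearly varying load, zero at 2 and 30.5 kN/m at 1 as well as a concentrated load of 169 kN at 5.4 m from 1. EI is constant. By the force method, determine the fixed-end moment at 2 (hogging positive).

Take the two fixed-end moments M_1, M_2 as redundants; the released structure is the simple span 12.
Simple-span end rotations at 1 and 2 under the given loads:
  at 1: triangular load, peak 30.5: w₀L³/(45EI) = 494.1/EI
  at 2: triangular load, peak 30.5: 7w₀L³/(360EI) = 432.3/EI
  at 1: point load 169 at a = 5.4: Pab(L + b)/(6LEI) = 766.6/EI
  at 2: point load 169 at a = 5.4: Pab(L + a)/(6LEI) = 876.1/EI
  θ_10 = 1261/EI,  θ_20 = 1308/EI
Flexibility coefficients: a unit moment at one end gives L/(3EI) there and L/(6EI) at the far end, so f₁₁ = f₂₂ = 3/EI and f₁₂ = f₂₁ = 1.5/EI.
Compatibility — zero rotation at each built-in end:
  3 M_1 + 1.5 M_2 = 1261
  1.5 M_1 + 3 M_2 = 1308
Solving the pair gives M_1 = 269.5 kN·m and M_2 = 301.4 kN·m (hogging).

M_2 = 301.4 kN·m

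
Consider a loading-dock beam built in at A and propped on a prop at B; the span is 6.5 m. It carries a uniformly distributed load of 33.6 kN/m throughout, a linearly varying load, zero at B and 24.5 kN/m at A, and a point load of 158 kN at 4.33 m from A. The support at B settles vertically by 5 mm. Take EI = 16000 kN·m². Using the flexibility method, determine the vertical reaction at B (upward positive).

R_B = 178.8 kN

Remove the prop at B; the released (primary) structure is a cantilever built in at A.
Free-end deflection of the primary structure under the applied loading (downward +):
  UDL 33.6: wL⁴/(8EI) = 7497/EI
  triangular load, peak 24.5 at the fixed end: w₀L⁴/(30EI) = 1458/EI
  point load 158 at a = 4.33: Pa²(3L − a)/(6EI) = 7490/EI
  δ_0 = 16445/EI
Tip deflection under a unit load at B: L³/(3EI) = 91.54/EI.
With EI = 16000 kN·m²: δ_0 = 1.0278 m and δ_{BB} = 0.005721 m/kN.
Compatibility — the beam at B must follow the support down by 0.005 m: δ_0 − R_B·δ_{BB} = 0.005, so R_B = (1.0278 − 0.005)/0.005721 = 178.8 kN.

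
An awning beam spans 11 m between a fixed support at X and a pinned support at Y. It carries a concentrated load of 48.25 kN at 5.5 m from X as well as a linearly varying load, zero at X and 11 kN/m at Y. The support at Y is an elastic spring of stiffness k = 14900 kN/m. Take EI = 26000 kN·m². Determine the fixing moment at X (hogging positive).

M_X = 179.2 kN·m

Remove the prop at Y; the released (primary) structure is a cantilever built in at X.
Primary-structure tip deflection at Y by superposition:
  point load 48.25 at a = 5.5: Pa²(3L − a)/(6EI) = 6690/EI
  triangular load, peak 11 at the free end: 11w₀L⁴/(120EI) = 14763/EI
  δ_0 = 21453/EI
Tip deflection under a unit load at Y: L³/(3EI) = 443.7/EI.
With EI = 26000 kN·m²: δ_0 = 0.8251 m and δ_{YY} = 0.017064 m/kN.
Compatibility — the spring shortens by R_Y/k under the reaction it provides: δ_0 − R_Y·δ_{YY} = R_Y/k. With 1/k = 0.000067 m/kN, R_Y = δ_0 / (δ_{YY} + 1/k) = 0.8251 / (0.017064 + 0.000067) = 48.16 kN.
Moment equilibrium about X: M_X = Σ(load moments about X) − R_Y·L = 709 − 48.16×11 = 179.2 kN·m.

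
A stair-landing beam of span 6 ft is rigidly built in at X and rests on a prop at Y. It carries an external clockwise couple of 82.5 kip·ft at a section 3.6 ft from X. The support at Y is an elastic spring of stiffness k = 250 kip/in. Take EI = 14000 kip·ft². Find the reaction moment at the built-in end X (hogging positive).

Remove the prop at Y; the released (primary) structure is a cantilever built in at X.
Primary-structure tip deflection at Y by superposition:
  clockwise couple 82.5 at a = 3.6: M₀a(2L − a)/(2EI) = 1247/EI
Tip deflection under a unit load at Y: L³/(3EI) = 72/EI.
With EI = 14000 kip·ft²: δ_0 = 0.0891 ft and δ_{YY} = 0.005143 ft/kip.
Compatibility — the spring shortens by R_Y/k under the reaction it provides: δ_0 − R_Y·δ_{YY} = R_Y/k. With 1/k = 1/(250×12) ft/kip = 0.000333 ft/kip, R_Y = δ_0 / (δ_{YY} + 1/k) = 0.0891 / (0.005143 + 0.000333) = 16.27 kip.
Moment equilibrium about X: M_X = Σ(load moments about X) − R_Y·L = 82.5 − 16.27×6 = -15.12 kip·ft.

M_X = -15.12 kip·ft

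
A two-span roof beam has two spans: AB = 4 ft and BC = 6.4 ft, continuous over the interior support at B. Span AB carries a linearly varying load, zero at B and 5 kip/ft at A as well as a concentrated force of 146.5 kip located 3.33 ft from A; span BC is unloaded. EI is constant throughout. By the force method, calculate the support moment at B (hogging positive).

M_B = 30.59 kip·ft

Take M_B as the redundant. Released structure: two simple spans AB and BC with a hinge at B.
End slopes at the hinge B, treating each span as simply supported:
  span AB: triangular load, peak 5: 7w₀L³/(360EI) = 6.222/EI
  span AB: point load 146.5 at a = 3.33: Pab(L + a)/(6LEI) = 99.83/EI
  relative rotation θ_0 = (106 + 0)/EI = 106/EI
A unit hogging moment at B produces rotation L₁/(3EI) + L₂/(3EI) = 3.467/EI.
Compatibility: M_B·(L₁+L₂)/(3EI) = θ_0, giving M_B = 30.59 kip·ft (hogging).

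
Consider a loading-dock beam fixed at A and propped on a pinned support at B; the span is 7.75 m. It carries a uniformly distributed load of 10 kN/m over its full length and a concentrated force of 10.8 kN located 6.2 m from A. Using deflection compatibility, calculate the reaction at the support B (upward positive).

Remove the prop at B; the released (primary) structure is a cantilever built in at A.
Free-end deflection of the primary structure under the applied loading (downward +):
  UDL 10: wL⁴/(8EI) = 4509/EI
  point load 10.8 at a = 6.2: Pa²(3L − a)/(6EI) = 1180/EI
  δ_0 = 5689/EI
Flexibility coefficient — unit upward force at B: δ_{BB} = L³/(3EI) = 155.2/EI.
The prop prevents deflection at B: R_B = δ_0/δ_{BB} = 5689/155.2 = 36.67 kN.

R_B = 36.67 kN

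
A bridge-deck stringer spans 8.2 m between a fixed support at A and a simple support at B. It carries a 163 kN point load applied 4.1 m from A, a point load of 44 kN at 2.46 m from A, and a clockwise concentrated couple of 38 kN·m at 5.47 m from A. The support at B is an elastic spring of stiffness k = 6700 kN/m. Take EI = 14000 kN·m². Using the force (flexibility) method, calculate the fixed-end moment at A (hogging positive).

M_A = 308.1 kN·m

Take the reaction at B as the redundant and release it; the primary structure is a cantilever fixed at A.
Primary-structure tip deflection at B by superposition:
  point load 163 at a = 4.1: Pa²(3L − a)/(6EI) = 9362/EI
  point load 44 at a = 2.46: Pa²(3L − a)/(6EI) = 982.5/EI
  clockwise couple 38 at a = 5.47: M₀a(2L − a)/(2EI) = 1136/EI
  δ_0 = 11480/EI
Tip deflection under a unit load at B: L³/(3EI) = 183.8/EI.
With EI = 14000 kN·m²: δ_0 = 0.82002 m and δ_{BB} = 0.013128 m/kN.
Compatibility — the spring shortens by R_B/k under the reaction it provides: δ_0 − R_B·δ_{BB} = R_B/k. With 1/k = 0.000149 m/kN, R_B = δ_0 / (δ_{BB} + 1/k) = 0.82002 / (0.013128 + 0.000149) = 61.76 kN.
Moment equilibrium about A: M_A = Σ(load moments about A) − R_B·L = 814.5 − 61.76×8.2 = 308.1 kN·m.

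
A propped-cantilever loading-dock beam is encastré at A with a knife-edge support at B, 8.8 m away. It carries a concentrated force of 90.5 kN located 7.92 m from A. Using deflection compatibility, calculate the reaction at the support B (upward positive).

Release the roller at B. Primary structure: cantilever fixed at A.
Primary-structure tip deflection at B by superposition:
  point load 90.5 at a = 7.92: Pa²(3L − a)/(6EI) = 17484/EI
Flexibility coefficient — unit upward force at B: δ_{BB} = L³/(3EI) = 227.2/EI.
Compatibility at B: δ_0 − R_B·δ_{BB} = 0, so R_B = 17484/227.2 = 76.97 kN.

R_B = 76.97 kN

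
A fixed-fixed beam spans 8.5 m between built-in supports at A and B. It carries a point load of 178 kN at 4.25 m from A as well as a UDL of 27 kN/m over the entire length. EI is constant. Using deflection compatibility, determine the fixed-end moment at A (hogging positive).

M_A = 351.7 kN·m

Release both end moments; the primary structure is a simply-supported span AB with redundants M_A and M_B.
Simple-span end rotations at A and B under the given loads:
  at A: point load 178 at a = 4.25: Pab(L + b)/(6LEI) = 803.8/EI
  at B: point load 178 at a = 4.25: Pab(L + a)/(6LEI) = 803.8/EI
  at A: UDL 27: wL³/(24EI) = 690.9/EI
  at B: UDL 27: wL³/(24EI) = 690.9/EI
  θ_A0 = 1495/EI,  θ_B0 = 1495/EI
Flexibility coefficients: a unit moment at one end gives L/(3EI) there and L/(6EI) at the far end, so f₁₁ = f₂₂ = 2.833/EI and f₁₂ = f₂₁ = 1.417/EI.
Compatibility — zero rotation at each built-in end:
  2.833 M_A + 1.417 M_B = 1495
  1.417 M_A + 2.833 M_B = 1495
Solving the pair gives M_A = 351.7 kN·m and M_B = 351.7 kN·m (hogging).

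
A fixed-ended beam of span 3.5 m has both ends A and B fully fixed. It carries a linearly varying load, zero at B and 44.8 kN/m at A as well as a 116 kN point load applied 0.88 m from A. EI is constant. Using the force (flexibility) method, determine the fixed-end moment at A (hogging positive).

M_A = 84.64 kN·m

Take the two fixed-end moments M_A, M_B as redundants; the released structure is the simple span AB.
Simple-span end rotations at A and B under the given loads:
  at A: triangular load, peak 44.8: w₀L³/(45EI) = 42.68/EI
  at B: triangular load, peak 44.8: 7w₀L³/(360EI) = 37.35/EI
  at A: point load 116 at a = 0.88: Pab(L + b)/(6LEI) = 77.94/EI
  at B: point load 116 at a = 0.88: Pab(L + a)/(6LEI) = 55.78/EI
  θ_A0 = 120.6/EI,  θ_B0 = 93.13/EI
Flexibility coefficients: a unit moment at one end gives L/(3EI) there and L/(6EI) at the far end, so f₁₁ = f₂₂ = 1.167/EI and f₁₂ = f₂₁ = 0.5833/EI.
Compatibility — zero rotation at each built-in end:
  1.167 M_A + 0.5833 M_B = 120.6
  0.5833 M_A + 1.167 M_B = 93.13
Solving the pair gives M_A = 84.64 kN·m and M_B = 37.51 kN·m (hogging).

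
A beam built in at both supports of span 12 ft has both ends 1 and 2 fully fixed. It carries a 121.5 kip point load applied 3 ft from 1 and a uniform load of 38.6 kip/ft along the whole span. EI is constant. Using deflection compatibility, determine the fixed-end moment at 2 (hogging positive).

M_2 = 531.5 kip·ft

Release both end moments; the primary structure is a simply-supported span 12 with redundants M_1 and M_2.
End rotations of the released simple span under the applied load (×1/EI):
  at 1: point load 121.5 at a = 3: Pab(L + b)/(6LEI) = 956.8/EI
  at 2: point load 121.5 at a = 3: Pab(L + a)/(6LEI) = 683.4/EI
  at 1: UDL 38.6: wL³/(24EI) = 2779/EI
  at 2: UDL 38.6: wL³/(24EI) = 2779/EI
  θ_10 = 3736/EI,  θ_20 = 3463/EI
Flexibility coefficients: a unit moment at one end gives L/(3EI) there and L/(6EI) at the far end, so f₁₁ = f₂₂ = 4/EI and f₁₂ = f₂₁ = 2/EI.
Compatibility — zero rotation at each built-in end:
  4 M_1 + 2 M_2 = 3736
  2 M_1 + 4 M_2 = 3463
Solving the pair gives M_1 = 668.2 kip·ft and M_2 = 531.5 kip·ft (hogging).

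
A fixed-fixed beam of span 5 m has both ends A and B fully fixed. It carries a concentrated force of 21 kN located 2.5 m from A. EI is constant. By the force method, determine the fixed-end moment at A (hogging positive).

M_A = 13.12 kN·m

Release both end moments; the primary structure is a simply-supported span AB with redundants M_A and M_B.
On the primary (simply-supported) span, the end slopes from the loading are:
  at A: point load 21 at a = 2.5: Pab(L + b)/(6LEI) = 32.81/EI
  at B: point load 21 at a = 2.5: Pab(L + a)/(6LEI) = 32.81/EI
  θ_A0 = 32.81/EI,  θ_B0 = 32.81/EI
Flexibility coefficients: a unit moment at one end gives L/(3EI) there and L/(6EI) at the far end, so f₁₁ = f₂₂ = 1.667/EI and f₁₂ = f₂₁ = 0.8333/EI.
Compatibility — zero rotation at each built-in end:
  1.667 M_A + 0.8333 M_B = 32.81
  0.8333 M_A + 1.667 M_B = 32.81
Solving the pair gives M_A = 13.12 kN·m and M_B = 13.12 kN·m (hogging).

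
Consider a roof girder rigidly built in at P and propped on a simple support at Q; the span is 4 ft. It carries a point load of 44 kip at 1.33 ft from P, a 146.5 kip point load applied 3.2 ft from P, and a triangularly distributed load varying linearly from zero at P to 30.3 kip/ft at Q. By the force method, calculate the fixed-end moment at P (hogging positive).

Release the roller at Q. Primary structure: cantilever fixed at P.
Free-end deflection of the primary structure under the applied loading (downward +):
  point load 44 at a = 1.33: Pa²(3L − a)/(6EI) = 138.4/EI
  point load 146.5 at a = 3.2: Pa²(3L − a)/(6EI) = 2200/EI
  triangular load, peak 30.3 at the free end: 11w₀L⁴/(120EI) = 711/EI
  δ_0 = 3050/EI
Flexibility coefficient — unit upward force at Q: δ_{QQ} = L³/(3EI) = 21.33/EI.
Compatibility at Q: δ_0 − R_Q·δ_{QQ} = 0, so R_Q = 3050/21.33 = 143 kip.
Moment equilibrium about P: M_P = Σ(load moments about P) − R_Q·L = 688.9 − 143×4 = 117.1 kip·ft.

M_P = 117.1 kip·ft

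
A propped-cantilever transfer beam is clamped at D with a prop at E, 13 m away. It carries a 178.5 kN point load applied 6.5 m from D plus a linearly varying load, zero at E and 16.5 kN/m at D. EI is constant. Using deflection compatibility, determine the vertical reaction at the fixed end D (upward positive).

Release the roller at E. Primary structure: cantilever fixed at D.
Downward deflection at the released point E due to the loads:
  point load 178.5 at a = 6.5: Pa²(3L − a)/(6EI) = 40850/EI
  triangular load, peak 16.5 at the fixed end: w₀L⁴/(30EI) = 15709/EI
  δ_0 = 56559/EI
Flexibility coefficient — unit upward force at E: δ_{EE} = L³/(3EI) = 732.3/EI.
The prop prevents deflection at E: R_E = δ_0/δ_{EE} = 56559/732.3 = 77.23 kN.
Vertical equilibrium: R_D = ΣP − R_E = 285.8 − 77.23 = 208.5 kN.

R_D = 208.5 kN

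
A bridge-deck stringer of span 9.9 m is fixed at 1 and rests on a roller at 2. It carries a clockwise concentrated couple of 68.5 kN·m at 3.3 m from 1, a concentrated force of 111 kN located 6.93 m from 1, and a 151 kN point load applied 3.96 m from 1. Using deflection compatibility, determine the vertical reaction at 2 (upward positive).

R_2 = 99.72 kN

Take the reaction at 2 as the redundant and release it; the primary structure is a cantilever fixed at 1.
Deflection at 2 on the released cantilever, summing each load's contribution:
  clockwise couple 68.5 at a = 3.3: M₀a(2L − a)/(2EI) = 1865/EI
  point load 111 at a = 6.93: Pa²(3L − a)/(6EI) = 20230/EI
  point load 151 at a = 3.96: Pa²(3L − a)/(6EI) = 10158/EI
  δ_0 = 32254/EI
Flexibility coefficient — unit upward force at 2: δ_{22} = L³/(3EI) = 323.4/EI.
The prop prevents deflection at 2: R_2 = δ_0/δ_{22} = 32254/323.4 = 99.72 kN.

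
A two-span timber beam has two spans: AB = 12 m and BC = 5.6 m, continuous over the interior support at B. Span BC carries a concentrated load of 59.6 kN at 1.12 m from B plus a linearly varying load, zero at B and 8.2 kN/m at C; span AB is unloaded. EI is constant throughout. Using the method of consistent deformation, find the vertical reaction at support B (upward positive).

Release continuity at B by inserting a hinge; the redundant is the internal moment M_B. The primary structure is two simply-supported spans AB and BC.
End slopes at the hinge B, treating each span as simply supported:
  span BC: point load 59.6 at a = 1.12: Pab(L + b)/(6LEI) = 89.71/EI
  span BC: triangular load, peak 8.2: 7w₀L³/(360EI) = 28/EI
  relative rotation θ_0 = (0 + 117.7)/EI = 117.7/EI
A unit hogging moment at B produces rotation L₁/(3EI) + L₂/(3EI) = 5.867/EI.
Slope continuity at B: θ_0 = M_B·5.867/EI, so M_B = 117.7/5.867 = 20.07 kN·m (hogging).
Span AB, ΣM about A with M_B applied at B: R_B^{AB}·12 = 0 + 20.07, so R_B^{AB} = 1.672 kN and R_A = 0 − 1.672 = -1.672 kN.
Span BC, ΣM about C: R_B^{BC}·5.6 = 309.9 + 20.07, so R_B^{BC} = 58.92 kN and R_C = 82.56 − 58.92 = 23.64 kN.
R_B = 1.672 + 58.92 = 60.59 kN.

R_B = 60.59 kN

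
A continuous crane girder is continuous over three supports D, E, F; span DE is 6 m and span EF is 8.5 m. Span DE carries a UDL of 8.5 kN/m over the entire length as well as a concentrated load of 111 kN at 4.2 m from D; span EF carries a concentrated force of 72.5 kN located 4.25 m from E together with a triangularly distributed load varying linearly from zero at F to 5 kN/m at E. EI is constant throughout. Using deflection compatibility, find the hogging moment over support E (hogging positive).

Take M_E as the redundant. Released structure: two simple spans DE and EF with a hinge at E.
Discontinuity in slope at E on the released structure — sum the simple-span end rotations:
  span DE: UDL 8.5: wL³/(24EI) = 76.5/EI
  span DE: point load 111 at a = 4.2: Pab(L + a)/(6LEI) = 237.8/EI
  span EF: point load 72.5 at a = 4.25: Pab(L + b)/(6LEI) = 327.4/EI
  span EF: triangular load, peak 5: w₀L³/(45EI) = 68.24/EI
  relative rotation θ_0 = (314.3 + 395.6)/EI = 709.9/EI
A unit hogging moment at E produces rotation L₁/(3EI) + L₂/(3EI) = 4.833/EI.
Slope continuity at E: θ_0 = M_E·4.833/EI, so M_E = 709.9/4.833 = 146.9 kN·m (hogging).

M_E = 146.9 kN·m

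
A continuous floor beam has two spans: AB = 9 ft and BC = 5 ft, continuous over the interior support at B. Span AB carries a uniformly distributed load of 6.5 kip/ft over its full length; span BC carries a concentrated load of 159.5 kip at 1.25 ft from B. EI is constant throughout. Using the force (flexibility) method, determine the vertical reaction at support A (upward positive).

R_A = 19.36 kip

Release continuity at B by inserting a hinge; the redundant is the internal moment M_B. The primary structure is two simply-supported spans AB and BC.
Discontinuity in slope at B on the released structure — sum the simple-span end rotations:
  span AB: UDL 6.5: wL³/(24EI) = 197.4/EI
  span BC: point load 159.5 at a = 1.25: Pab(L + b)/(6LEI) = 218.1/EI
  relative rotation θ_0 = (197.4 + 218.1)/EI = 415.5/EI
A unit hogging moment at B produces rotation L₁/(3EI) + L₂/(3EI) = 4.667/EI.
Slope continuity at B: θ_0 = M_B·4.667/EI, so M_B = 415.5/4.667 = 89.04 kip·ft (hogging).
Span AB, ΣM about A with M_B applied at B: R_B^{AB}·9 = 263.2 + 89.04, so R_B^{AB} = 39.14 kip and R_A = 58.5 − 39.14 = 19.36 kip.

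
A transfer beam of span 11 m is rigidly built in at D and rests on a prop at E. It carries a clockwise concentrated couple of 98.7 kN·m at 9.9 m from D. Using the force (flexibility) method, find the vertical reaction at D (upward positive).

Remove the prop at E; the released (primary) structure is a cantilever built in at D.
Free-end deflection of the primary structure under the applied loading (downward +):
  clockwise couple 98.7 at a = 9.9: M₀a(2L − a)/(2EI) = 5912/EI
Tip deflection under a unit load at E: L³/(3EI) = 443.7/EI.
Compatibility at E: δ_0 − R_E·δ_{EE} = 0, so R_E = 5912/443.7 = 13.32 kN.
Vertical equilibrium: R_D = ΣP − R_E = 0 − 13.32 = -13.32 kN.

R_D = -13.32 kN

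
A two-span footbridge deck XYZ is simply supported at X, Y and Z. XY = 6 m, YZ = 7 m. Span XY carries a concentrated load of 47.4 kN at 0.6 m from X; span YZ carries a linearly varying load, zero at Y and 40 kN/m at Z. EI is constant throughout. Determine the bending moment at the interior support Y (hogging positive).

M_Y = 68.06 kN·m

Take M_Y as the redundant. Released structure: two simple spans XY and YZ with a hinge at Y.
End slopes at the hinge Y, treating each span as simply supported:
  span XY: point load 47.4 at a = 0.6: Pab(L + a)/(6LEI) = 28.16/EI
  span YZ: triangular load, peak 40: 7w₀L³/(360EI) = 266.8/EI
  relative rotation θ_0 = (28.16 + 266.8)/EI = 294.9/EI
A unit hogging moment at Y produces rotation L₁/(3EI) + L₂/(3EI) = 4.333/EI.
Slope continuity at Y: θ_0 = M_Y·4.333/EI, so M_Y = 294.9/4.333 = 68.06 kN·m (hogging).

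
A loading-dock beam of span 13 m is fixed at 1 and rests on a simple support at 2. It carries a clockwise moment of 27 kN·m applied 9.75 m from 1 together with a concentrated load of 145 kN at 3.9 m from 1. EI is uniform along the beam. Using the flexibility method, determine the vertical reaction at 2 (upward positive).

Remove the prop at 2; the released (primary) structure is a cantilever built in at 1.
Primary-structure tip deflection at 2 by superposition:
  clockwise couple 27 at a = 9.75: M₀a(2L − a)/(2EI) = 2139/EI
  point load 145 at a = 3.9: Pa²(3L − a)/(6EI) = 12902/EI
  δ_0 = 15041/EI
Tip deflection under a unit load at 2: L³/(3EI) = 732.3/EI.
Compatibility at 2: δ_0 − R_2·δ_{22} = 0, so R_2 = 15041/732.3 = 20.54 kN.

R_2 = 20.54 kN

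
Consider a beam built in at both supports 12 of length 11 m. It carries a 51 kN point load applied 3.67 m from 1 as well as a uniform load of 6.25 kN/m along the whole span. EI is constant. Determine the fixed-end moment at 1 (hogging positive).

M_1 = 146.1 kN·m

Take the two fixed-end moments M_1, M_2 as redundants; the released structure is the simple span 12.
On the primary (simply-supported) span, the end slopes from the loading are:
  at 1: point load 51 at a = 3.67: Pab(L + b)/(6LEI) = 381/EI
  at 2: point load 51 at a = 3.67: Pab(L + a)/(6LEI) = 304.9/EI
  at 1: UDL 6.25: wL³/(24EI) = 346.6/EI
  at 2: UDL 6.25: wL³/(24EI) = 346.6/EI
  θ_10 = 727.6/EI,  θ_20 = 651.6/EI
Flexibility coefficients: a unit moment at one end gives L/(3EI) there and L/(6EI) at the far end, so f₁₁ = f₂₂ = 3.667/EI and f₁₂ = f₂₁ = 1.833/EI.
Compatibility — zero rotation at each built-in end:
  3.667 M_1 + 1.833 M_2 = 727.6
  1.833 M_1 + 3.667 M_2 = 651.6
Solving the pair gives M_1 = 146.1 kN·m and M_2 = 104.6 kN·m (hogging).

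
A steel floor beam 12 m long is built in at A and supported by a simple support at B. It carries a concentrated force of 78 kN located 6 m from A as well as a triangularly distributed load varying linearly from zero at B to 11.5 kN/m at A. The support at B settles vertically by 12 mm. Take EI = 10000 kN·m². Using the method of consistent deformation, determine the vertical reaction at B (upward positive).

Take the reaction at B as the redundant and release it; the primary structure is a cantilever fixed at A.
Deflection at B on the released cantilever, summing each load's contribution:
  point load 78 at a = 6: Pa²(3L − a)/(6EI) = 14040/EI
  triangular load, peak 11.5 at the fixed end: w₀L⁴/(30EI) = 7949/EI
  δ_0 = 21989/EI
Flexibility coefficient — unit upward force at B: δ_{BB} = L³/(3EI) = 576/EI.
With EI = 10000 kN·m²: δ_0 = 2.1989 m and δ_{BB} = 0.0576 m/kN.
Compatibility — the beam at B must follow the support down by 0.012 m: δ_0 − R_B·δ_{BB} = 0.012, so R_B = (2.1989 − 0.012)/0.0576 = 37.97 kN.

R_B = 37.97 kN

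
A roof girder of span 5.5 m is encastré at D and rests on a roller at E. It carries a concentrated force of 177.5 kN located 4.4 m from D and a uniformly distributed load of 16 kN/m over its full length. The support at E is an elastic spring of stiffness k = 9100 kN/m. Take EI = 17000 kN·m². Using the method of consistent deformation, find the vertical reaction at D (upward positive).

Release the roller at E. Primary structure: cantilever fixed at D.
Downward deflection at the released point E due to the loads:
  point load 177.5 at a = 4.4: Pa²(3L − a)/(6EI) = 6930/EI
  UDL 16: wL⁴/(8EI) = 1830/EI
  δ_0 = 8760/EI
Flexibility coefficient — unit upward force at E: δ_{EE} = L³/(3EI) = 55.46/EI.
With EI = 17000 kN·m²: δ_0 = 0.51531 m and δ_{EE} = 0.003262 m/kN.
Compatibility — the spring shortens by R_E/k under the reaction it provides: δ_0 − R_E·δ_{EE} = R_E/k. With 1/k = 0.00011 m/kN, R_E = δ_0 / (δ_{EE} + 1/k) = 0.51531 / (0.003262 + 0.00011) = 152.8 kN.
Vertical equilibrium: R_D = ΣP − R_E = 265.5 − 152.8 = 112.7 kN.

R_D = 112.7 kN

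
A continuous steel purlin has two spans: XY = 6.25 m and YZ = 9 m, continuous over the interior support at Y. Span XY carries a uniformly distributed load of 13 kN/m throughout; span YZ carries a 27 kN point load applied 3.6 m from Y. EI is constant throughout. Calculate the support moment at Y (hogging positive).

Take M_Y as the redundant. Released structure: two simple spans XY and YZ with a hinge at Y.
Rotations at Y on the released spans (each span's end-slope, ×1/EI):
  span XY: UDL 13: wL³/(24EI) = 132.2/EI
  span YZ: point load 27 at a = 3.6: Pab(L + b)/(6LEI) = 140/EI
  relative rotation θ_0 = (132.2 + 140)/EI = 272.2/EI
A unit hogging moment at Y produces rotation L₁/(3EI) + L₂/(3EI) = 5.083/EI.
Slope continuity at Y: θ_0 = M_Y·5.083/EI, so M_Y = 272.2/5.083 = 53.55 kN·m (hogging).

M_Y = 53.55 kN·m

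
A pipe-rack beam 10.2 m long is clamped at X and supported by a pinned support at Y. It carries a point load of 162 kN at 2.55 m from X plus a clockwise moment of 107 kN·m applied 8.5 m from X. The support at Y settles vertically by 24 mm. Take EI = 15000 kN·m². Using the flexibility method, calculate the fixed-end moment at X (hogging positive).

M_X = 232.4 kN·m

Choose R_Y as the redundant. The primary structure is the cantilever fixed at X.
Downward deflection at the released point Y due to the loads:
  point load 162 at a = 2.55: Pa²(3L − a)/(6EI) = 4925/EI
  clockwise couple 107 at a = 8.5: M₀a(2L − a)/(2EI) = 5412/EI
  δ_0 = 10336/EI
Tip deflection under a unit load at Y: L³/(3EI) = 353.7/EI.
With EI = 15000 kN·m²: δ_0 = 0.68908 m and δ_{YY} = 0.023582 m/kN.
Compatibility — the beam at Y must follow the support down by 0.024 m: δ_0 − R_Y·δ_{YY} = 0.024, so R_Y = (0.68908 − 0.024)/0.023582 = 28.2 kN.
Moment equilibrium about X: M_X = Σ(load moments about X) − R_Y·L = 520.1 − 28.2×10.2 = 232.4 kN·m.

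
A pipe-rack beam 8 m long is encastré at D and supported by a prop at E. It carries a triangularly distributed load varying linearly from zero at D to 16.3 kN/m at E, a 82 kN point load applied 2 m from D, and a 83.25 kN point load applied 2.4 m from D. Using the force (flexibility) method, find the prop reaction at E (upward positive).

R_E = 53.02 kN

Remove the prop at E; the released (primary) structure is a cantilever built in at D.
Downward deflection at the released point E due to the loads:
  triangular load, peak 16.3 at the free end: 11w₀L⁴/(120EI) = 6120/EI
  point load 82 at a = 2: Pa²(3L − a)/(6EI) = 1203/EI
  point load 83.25 at a = 2.4: Pa²(3L − a)/(6EI) = 1726/EI
  δ_0 = 9049/EI
Flexibility coefficient — unit upward force at E: δ_{EE} = L³/(3EI) = 170.7/EI.
Compatibility at E: δ_0 − R_E·δ_{EE} = 0, so R_E = 9049/170.7 = 53.02 kN.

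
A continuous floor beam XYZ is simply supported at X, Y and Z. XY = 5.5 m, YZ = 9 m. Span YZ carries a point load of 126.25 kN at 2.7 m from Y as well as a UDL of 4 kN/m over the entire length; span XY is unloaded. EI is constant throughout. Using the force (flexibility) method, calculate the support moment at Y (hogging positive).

Insert a hinge at Y; M_Y is the redundant, and each span becomes simply supported.
Discontinuity in slope at Y on the released structure — sum the simple-span end rotations:
  span YZ: point load 126.25 at a = 2.7: Pab(L + b)/(6LEI) = 608.5/EI
  span YZ: UDL 4: wL³/(24EI) = 121.5/EI
  relative rotation θ_0 = (0 + 730)/EI = 730/EI
A unit hogging moment at Y produces rotation L₁/(3EI) + L₂/(3EI) = 4.833/EI.
Slope continuity at Y: θ_0 = M_Y·4.833/EI, so M_Y = 730/4.833 = 151 kN·m (hogging).

M_Y = 151 kN·m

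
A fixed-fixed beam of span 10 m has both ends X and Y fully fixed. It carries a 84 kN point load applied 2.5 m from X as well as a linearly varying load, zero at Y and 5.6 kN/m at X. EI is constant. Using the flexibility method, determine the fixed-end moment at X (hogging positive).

M_X = 146.1 kN·m

Release both end moments; the primary structure is a simply-supported span XY with redundants M_X and M_Y.
Simple-span end rotations at X and Y under the given loads:
  at X: point load 84 at a = 2.5: Pab(L + b)/(6LEI) = 459.4/EI
  at Y: point load 84 at a = 2.5: Pab(L + a)/(6LEI) = 328.1/EI
  at X: triangular load, peak 5.6: w₀L³/(45EI) = 124.4/EI
  at Y: triangular load, peak 5.6: 7w₀L³/(360EI) = 108.9/EI
  θ_X0 = 583.8/EI,  θ_Y0 = 437/EI
Flexibility coefficients: a unit moment at one end gives L/(3EI) there and L/(6EI) at the far end, so f₁₁ = f₂₂ = 3.333/EI and f₁₂ = f₂₁ = 1.667/EI.
Compatibility — zero rotation at each built-in end:
  3.333 M_X + 1.667 M_Y = 583.8
  1.667 M_X + 3.333 M_Y = 437
Solving the pair gives M_X = 146.1 kN·m and M_Y = 58.04 kN·m (hogging).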